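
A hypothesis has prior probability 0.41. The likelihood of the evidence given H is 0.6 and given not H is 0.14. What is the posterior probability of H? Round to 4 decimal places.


Using Bayes' theorem:
P(E) = 0.41 * 0.6 + 0.59 * 0.14
P(E) = 0.3286
P(H|E) = (0.41 * 0.6) / 0.3286 = 0.7486

0.7486


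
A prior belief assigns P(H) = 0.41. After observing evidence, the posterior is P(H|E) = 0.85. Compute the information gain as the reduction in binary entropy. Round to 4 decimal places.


H(prior) = -0.41*log2(0.41) - 0.59*log2(0.59)
= 0.9765
H(post) = -0.85*log2(0.85) - 0.15*log2(0.15)
= 0.6098
IG = 0.9765 - 0.6098 = 0.3667

0.3667


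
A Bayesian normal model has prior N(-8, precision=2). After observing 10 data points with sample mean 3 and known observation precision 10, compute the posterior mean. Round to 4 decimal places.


Posterior mean = (prior_precision * prior_mean + n * data_precision * data_mean) / (prior_precision + n * data_precision)
Numerator = 2*-8 + 10*10*3 = 284
Denominator = 2 + 10*10 = 102
Posterior mean = 2.7843

2.7843


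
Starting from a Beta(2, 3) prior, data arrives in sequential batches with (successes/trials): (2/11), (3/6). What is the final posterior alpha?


In sequential Bayesian updating, we sum all successes.
Total successes = 5
Final alpha = 2 + 5 = 7

7


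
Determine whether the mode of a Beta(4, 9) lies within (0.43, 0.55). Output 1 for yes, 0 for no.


First find the mode: (a-1)/(a+b-2) = 0.2727
Is 0.2727 in (0.43, 0.55)? 0

0


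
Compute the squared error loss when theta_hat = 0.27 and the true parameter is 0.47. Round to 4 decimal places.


L = (theta_hat - theta_true)^2
= (0.27 - 0.47)^2
= -0.2^2 = 0.04

0.04


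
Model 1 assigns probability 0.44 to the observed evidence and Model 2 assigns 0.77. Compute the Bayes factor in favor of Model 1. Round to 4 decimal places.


BF = P(data|M1) / P(data|M2)
= 0.44 / 0.77 = 0.5714

0.5714


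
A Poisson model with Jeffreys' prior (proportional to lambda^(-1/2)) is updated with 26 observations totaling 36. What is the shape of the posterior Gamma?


Posterior = Gamma(0.5 + S, n)
= Gamma(0.5 + 36, 26)
Posterior shape = 0.5 + S = 0.5 + 36 = 36.5

36.5


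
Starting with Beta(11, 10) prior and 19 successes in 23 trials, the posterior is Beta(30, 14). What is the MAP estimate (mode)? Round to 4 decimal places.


The mode of Beta(a, b) when a > 1 and b > 1 is (a-1)/(a+b-2)
= (30 - 1) / (30 + 14 - 2)
= 29 / 42
= 0.6905

0.6905


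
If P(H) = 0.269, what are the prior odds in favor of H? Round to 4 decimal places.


Prior odds = P(H) / (1 - P(H))
= 0.269 / 0.731
= 0.368

0.368


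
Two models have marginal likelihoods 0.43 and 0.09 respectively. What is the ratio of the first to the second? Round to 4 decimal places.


Evidence ratio = 0.43 / 0.09
= 4.7778

4.7778


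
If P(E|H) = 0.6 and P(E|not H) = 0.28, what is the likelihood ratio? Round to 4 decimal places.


Likelihood ratio = P(E|H) / P(E|not H)
= 0.6 / 0.28
= 2.1429

2.1429


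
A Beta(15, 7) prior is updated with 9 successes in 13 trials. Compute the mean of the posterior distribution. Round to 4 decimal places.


After update: Beta(24, 11)
Mean = 24 / (24 + 11) = 24 / 35
= 0.6857

0.6857


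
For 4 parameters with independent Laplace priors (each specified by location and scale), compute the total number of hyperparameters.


A Laplace prior has 2 hyperparameters per parameter.
Total = 4 * 2 = 8

8


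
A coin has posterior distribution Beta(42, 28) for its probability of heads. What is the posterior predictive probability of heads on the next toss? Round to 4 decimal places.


Posterior predictive = E[theta] = alpha/(alpha+beta)
= 42/70
= 0.6

0.6


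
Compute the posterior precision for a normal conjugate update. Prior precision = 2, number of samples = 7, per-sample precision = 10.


tau_post = tau_0 + n * tau
= 2 + 7 * 10 = 72

72


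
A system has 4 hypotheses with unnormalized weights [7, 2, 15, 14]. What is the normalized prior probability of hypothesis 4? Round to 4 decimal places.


The normalized prior is the weight divided by the total.
Total weight = 38
P(H4) = 14 / 38 = 0.3684

0.3684


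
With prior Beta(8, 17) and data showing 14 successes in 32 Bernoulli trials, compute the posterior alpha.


Conjugate update: alpha_posterior = alpha_prior + k
= 8 + 14 = 22

22


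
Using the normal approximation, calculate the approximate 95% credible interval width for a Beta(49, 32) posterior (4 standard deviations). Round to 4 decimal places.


Var(Beta) = 49*32/(81^2 * 82) = 0.0029
SD = 0.054
Width ~ 4*SD = 0.2159

0.2159


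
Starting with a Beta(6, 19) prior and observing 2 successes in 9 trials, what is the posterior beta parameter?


Posterior beta = prior beta + failures
Failures = 9 - 2 = 7
beta_post = 19 + 7 = 26

26


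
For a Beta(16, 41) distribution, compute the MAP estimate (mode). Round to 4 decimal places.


MAP = mode = (a-1)/(a+b-2)
= (16-1)/(16+41-2)
= 15/55 = 0.2727

0.2727


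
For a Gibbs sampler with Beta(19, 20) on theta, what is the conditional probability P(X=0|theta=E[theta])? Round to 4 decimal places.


E[theta] = 19/(19+20) = 0.4872
P(X=0|theta) = 1 - theta = 0.5128

0.5128


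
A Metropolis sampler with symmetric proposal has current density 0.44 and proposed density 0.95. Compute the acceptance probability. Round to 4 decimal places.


For symmetric proposals, acceptance = min(1, pi(x*)/pi(x))
= min(1, 0.95/0.44)
= min(1, 2.1591) = 1.0

1.0


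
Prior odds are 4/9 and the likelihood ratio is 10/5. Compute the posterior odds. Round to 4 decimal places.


Posterior odds = prior odds * likelihood ratio
= (4/9) * (10/5)
= 40 / 45
= 0.8889

0.8889


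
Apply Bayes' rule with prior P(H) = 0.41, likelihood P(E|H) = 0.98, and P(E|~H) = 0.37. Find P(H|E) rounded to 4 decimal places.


Step 1: Compute marginal P(E) = P(E|H)P(H) + P(E|~H)P(~H)
= 0.98*0.41 + 0.37*0.59 = 0.6201
Step 2: P(H|E) = P(E|H)P(H)/P(E) = 0.4018/0.6201
= 0.648

0.648


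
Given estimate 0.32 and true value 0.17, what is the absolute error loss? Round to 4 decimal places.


Absolute error = |estimate - true|
= |0.15| = 0.15

0.15


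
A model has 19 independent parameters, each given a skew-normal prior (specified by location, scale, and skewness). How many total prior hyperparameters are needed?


Each skew-normal prior needs 3 hyperparameters (location, scale, and skewness).
Total = 3 * 19 = 57

57


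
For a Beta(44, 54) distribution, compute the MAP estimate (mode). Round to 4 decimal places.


MAP = mode = (a-1)/(a+b-2)
= (44-1)/(44+54-2)
= 43/96 = 0.4479

0.4479


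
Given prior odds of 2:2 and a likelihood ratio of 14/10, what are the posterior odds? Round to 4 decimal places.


Posterior odds = prior odds * LR
Prior odds = 2/2 = 1.0
LR = 14/10 = 1.4
Posterior odds = 1.0 * 1.4 = 1.4

1.4


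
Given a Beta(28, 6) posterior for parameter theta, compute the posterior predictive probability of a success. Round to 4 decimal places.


For a Beta-Bernoulli model, the predictive probability is the mean:
P(success) = 28/(28+6) = 28/34 = 0.8235

0.8235


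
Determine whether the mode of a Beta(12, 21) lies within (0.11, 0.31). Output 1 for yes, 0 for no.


First find the mode: (a-1)/(a+b-2) = 0.3548
Is 0.3548 in (0.11, 0.31)? 0

0


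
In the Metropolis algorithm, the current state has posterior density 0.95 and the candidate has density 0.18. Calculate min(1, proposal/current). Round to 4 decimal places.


Ratio = 0.18/0.95 = 0.1895
Acceptance probability = min(1, 0.1895)
= 0.1895

0.1895


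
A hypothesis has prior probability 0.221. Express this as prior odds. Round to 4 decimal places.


Odds = P(H) / P(not H) = 0.221 / 0.779
= 0.2837

0.2837


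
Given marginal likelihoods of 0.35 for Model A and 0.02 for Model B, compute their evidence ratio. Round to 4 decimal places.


Ratio = ML(A) / ML(B) = 0.35/0.02
= 17.5

17.5


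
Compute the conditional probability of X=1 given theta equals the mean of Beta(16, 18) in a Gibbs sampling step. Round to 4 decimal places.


Mean of Beta(16, 18) = 0.4706
P(X=1 | theta=0.4706) = 0.4706

0.4706


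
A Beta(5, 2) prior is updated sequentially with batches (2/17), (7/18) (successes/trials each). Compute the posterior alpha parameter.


Sequential conjugate updating is equivalent to a single batch update.
Total successes across all batches = 9
alpha_posterior = alpha_prior + total_successes = 5 + 9
= 14

14


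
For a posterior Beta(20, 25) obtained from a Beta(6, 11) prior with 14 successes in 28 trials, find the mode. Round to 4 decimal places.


Mode = (alpha - 1) / (alpha + beta - 2)
= 19 / 43
= 0.4419

0.4419


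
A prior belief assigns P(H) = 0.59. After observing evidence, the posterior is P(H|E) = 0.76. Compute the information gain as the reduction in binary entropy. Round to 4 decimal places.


H(prior) = -0.59*log2(0.59) - 0.41*log2(0.41)
= 0.9765
H(post) = -0.76*log2(0.76) - 0.24*log2(0.24)
= 0.795
IG = 0.9765 - 0.795 = 0.1815

0.1815


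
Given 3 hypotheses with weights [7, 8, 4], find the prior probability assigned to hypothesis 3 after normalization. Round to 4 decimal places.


To normalize, divide each weight by the sum of all weights.
Sum = 19
Prior(H3) = 4/19 = 0.2105

0.2105


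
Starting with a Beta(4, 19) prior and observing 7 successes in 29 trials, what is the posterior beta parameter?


Posterior beta = prior beta + failures
Failures = 29 - 7 = 22
beta_post = 19 + 22 = 41

41


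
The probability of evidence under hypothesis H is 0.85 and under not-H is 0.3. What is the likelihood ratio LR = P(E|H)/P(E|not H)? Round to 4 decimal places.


LR = 0.85 / 0.3
= 2.8333

2.8333


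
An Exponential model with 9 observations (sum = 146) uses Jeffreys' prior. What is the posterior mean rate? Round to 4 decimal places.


Posterior Gamma(9, 146)
E[lambda] = 9/146 = 0.0616

0.0616


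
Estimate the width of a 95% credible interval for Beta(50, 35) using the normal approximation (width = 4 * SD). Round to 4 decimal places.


For Beta(a,b): Var = ab/((a+b)^2(a+b+1))
Var = 0.0028, SD = 0.0531
Approximate 95% CI width = 4 * 0.0531 = 0.2123

0.2123


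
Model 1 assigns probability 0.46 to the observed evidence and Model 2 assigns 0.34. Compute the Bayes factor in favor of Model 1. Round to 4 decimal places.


BF = P(data|M1) / P(data|M2)
= 0.46 / 0.34 = 1.3529

1.3529


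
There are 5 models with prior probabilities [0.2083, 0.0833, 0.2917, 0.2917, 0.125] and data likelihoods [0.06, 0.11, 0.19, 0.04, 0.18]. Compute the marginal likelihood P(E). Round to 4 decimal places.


P(E) = sum over models of P(M_i) * P(E|M_i)
= 0.2083*0.06 + 0.0833*0.11 + 0.2917*0.19 + 0.2917*0.04 + 0.125*0.18
= 0.1113

0.1113


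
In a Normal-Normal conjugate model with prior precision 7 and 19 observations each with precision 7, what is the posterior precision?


Posterior precision = prior precision + n * observation precision
= 7 + 19 * 7
= 7 + 133 = 140

140


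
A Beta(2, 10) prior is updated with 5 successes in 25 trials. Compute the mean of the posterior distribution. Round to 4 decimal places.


After update: Beta(7, 30)
Mean = 7 / (7 + 30) = 7 / 37
= 0.1892

0.1892


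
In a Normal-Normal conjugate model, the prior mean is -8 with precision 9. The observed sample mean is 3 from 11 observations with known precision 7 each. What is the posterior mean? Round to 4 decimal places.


Posterior precision = tau0 + n*tau = 9 + 11*7 = 86
Posterior mean = (tau0*mu0 + n*tau*xbar) / posterior_precision
= (9*-8 + 11*7*3) / 86
= 159 / 86 = 1.8488

1.8488


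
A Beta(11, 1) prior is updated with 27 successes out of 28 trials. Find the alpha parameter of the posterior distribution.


In the Beta-Binomial conjugate update:
alpha_post = alpha_prior + successes
= 11 + 27
= 38

38


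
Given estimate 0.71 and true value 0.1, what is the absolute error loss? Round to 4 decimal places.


Absolute error = |estimate - true|
= |0.61| = 0.61

0.61


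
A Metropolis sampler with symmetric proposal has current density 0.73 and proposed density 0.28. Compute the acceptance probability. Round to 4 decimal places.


For symmetric proposals, acceptance = min(1, pi(x*)/pi(x))
= min(1, 0.28/0.73)
= min(1, 0.3836) = 0.3836

0.3836


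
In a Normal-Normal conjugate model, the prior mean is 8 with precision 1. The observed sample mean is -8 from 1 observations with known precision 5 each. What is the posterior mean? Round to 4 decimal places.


Posterior precision = tau0 + n*tau = 1 + 1*5 = 6
Posterior mean = (tau0*mu0 + n*tau*xbar) / posterior_precision
= (1*8 + 1*5*-8) / 6
= -32 / 6 = -5.3333

-5.3333


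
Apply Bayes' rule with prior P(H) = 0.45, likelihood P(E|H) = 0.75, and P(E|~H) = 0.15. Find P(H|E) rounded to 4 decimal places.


Step 1: Compute marginal P(E) = P(E|H)P(H) + P(E|~H)P(~H)
= 0.75*0.45 + 0.15*0.55 = 0.42
Step 2: P(H|E) = P(E|H)P(H)/P(E) = 0.3375/0.42
= 0.8036

0.8036


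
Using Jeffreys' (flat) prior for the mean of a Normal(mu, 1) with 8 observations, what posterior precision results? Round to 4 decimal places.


Flat prior means prior precision is 0.
Posterior precision = n / sigma^2 = 8/1 = 8.0

8.0


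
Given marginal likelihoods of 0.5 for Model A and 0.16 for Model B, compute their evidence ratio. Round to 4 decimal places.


Ratio = ML(A) / ML(B) = 0.5/0.16
= 3.125

3.125


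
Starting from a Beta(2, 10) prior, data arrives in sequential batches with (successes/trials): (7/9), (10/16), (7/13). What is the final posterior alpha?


In sequential Bayesian updating, we sum all successes.
Total successes = 24
Final alpha = 2 + 24 = 26

26


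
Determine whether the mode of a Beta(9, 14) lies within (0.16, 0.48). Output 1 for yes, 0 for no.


First find the mode: (a-1)/(a+b-2) = 0.381
Is 0.381 in (0.16, 0.48)? 1

1


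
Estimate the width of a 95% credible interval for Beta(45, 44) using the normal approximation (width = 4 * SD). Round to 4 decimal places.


For Beta(a,b): Var = ab/((a+b)^2(a+b+1))
Var = 0.0028, SD = 0.0527
Approximate 95% CI width = 4 * 0.0527 = 0.2108

0.2108


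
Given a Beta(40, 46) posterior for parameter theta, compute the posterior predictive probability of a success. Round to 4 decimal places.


For a Beta-Bernoulli model, the predictive probability is the mean:
P(success) = 40/(40+46) = 40/86 = 0.4651

0.4651


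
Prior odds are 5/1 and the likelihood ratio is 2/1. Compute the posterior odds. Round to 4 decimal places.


Posterior odds = prior odds * likelihood ratio
= (5/1) * (2/1)
= 10 / 1
= 10.0

10.0


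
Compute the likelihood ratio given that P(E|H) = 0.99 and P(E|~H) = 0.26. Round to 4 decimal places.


LR = P(E|H) / P(E|~H)
= 0.99 / 0.26 = 3.8077

3.8077


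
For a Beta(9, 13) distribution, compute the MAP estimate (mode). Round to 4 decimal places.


MAP = mode = (a-1)/(a+b-2)
= (9-1)/(9+13-2)
= 8/20 = 0.4

0.4


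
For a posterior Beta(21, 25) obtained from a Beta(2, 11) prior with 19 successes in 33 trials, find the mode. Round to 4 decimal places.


Mode = (alpha - 1) / (alpha + beta - 2)
= 20 / 44
= 0.4545

0.4545


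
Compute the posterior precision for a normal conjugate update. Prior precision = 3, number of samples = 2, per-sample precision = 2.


tau_post = tau_0 + n * tau
= 3 + 2 * 2 = 7

7


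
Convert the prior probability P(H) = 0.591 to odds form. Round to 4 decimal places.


P(not H) = 1 - 0.591 = 0.409
Odds = 0.591 / 0.409 = 1.445

1.445


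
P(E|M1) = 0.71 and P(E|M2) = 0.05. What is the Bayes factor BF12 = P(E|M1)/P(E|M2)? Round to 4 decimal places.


Bayes factor BF12 = P(E|M1) / P(E|M2)
= 0.71 / 0.05
= 14.2

14.2


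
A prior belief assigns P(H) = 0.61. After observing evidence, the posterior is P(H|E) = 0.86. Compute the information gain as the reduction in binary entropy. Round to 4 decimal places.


H(prior) = -0.61*log2(0.61) - 0.39*log2(0.39)
= 0.9648
H(post) = -0.86*log2(0.86) - 0.14*log2(0.14)
= 0.5842
IG = 0.9648 - 0.5842 = 0.3806

0.3806


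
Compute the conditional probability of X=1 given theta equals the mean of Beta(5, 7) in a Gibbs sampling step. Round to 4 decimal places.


Mean of Beta(5, 7) = 0.4167
P(X=1 | theta=0.4167) = 0.4167

0.4167


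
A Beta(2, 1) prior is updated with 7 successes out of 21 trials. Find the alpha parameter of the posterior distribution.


In the Beta-Binomial conjugate update:
alpha_post = alpha_prior + successes
= 2 + 7
= 9

9


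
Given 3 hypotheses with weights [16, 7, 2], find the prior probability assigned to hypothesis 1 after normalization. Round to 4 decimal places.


To normalize, divide each weight by the sum of all weights.
Sum = 25
Prior(H1) = 16/25 = 0.64

0.64


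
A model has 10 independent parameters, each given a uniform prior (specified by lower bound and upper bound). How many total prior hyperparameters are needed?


Each uniform prior needs 2 hyperparameters (lower bound and upper bound).
Total = 2 * 10 = 20

20


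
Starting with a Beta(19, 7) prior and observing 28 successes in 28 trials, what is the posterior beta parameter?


Posterior beta = prior beta + failures
Failures = 28 - 28 = 0
beta_post = 7 + 0 = 7

7


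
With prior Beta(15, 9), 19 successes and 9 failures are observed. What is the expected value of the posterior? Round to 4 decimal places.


Posterior = Beta(34, 18)
E[theta] = alpha/(alpha+beta)
= 34/52 = 0.6538

0.6538


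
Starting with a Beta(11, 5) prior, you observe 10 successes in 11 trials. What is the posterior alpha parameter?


For a Beta-Binomial conjugate model:
Posterior alpha = prior alpha + number of successes
= 11 + 10 = 21

21


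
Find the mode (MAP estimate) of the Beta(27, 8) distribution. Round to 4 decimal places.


For Beta(a,b) with a,b > 1:
Mode = (a-1)/(a+b-2) = (27-1)/(35-2)
= 26/33 = 0.7879

0.7879


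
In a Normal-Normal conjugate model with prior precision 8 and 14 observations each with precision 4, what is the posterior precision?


Posterior precision = prior precision + n * observation precision
= 8 + 14 * 4
= 8 + 56 = 64

64


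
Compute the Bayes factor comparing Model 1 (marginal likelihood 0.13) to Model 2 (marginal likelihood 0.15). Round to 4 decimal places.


BF12 = marginal likelihood of M1 / marginal likelihood of M2
= 0.13/0.15
= 0.8667

0.8667


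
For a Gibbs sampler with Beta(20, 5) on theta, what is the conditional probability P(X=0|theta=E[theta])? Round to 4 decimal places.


E[theta] = 20/(20+5) = 0.8
P(X=0|theta) = 1 - theta = 0.2

0.2


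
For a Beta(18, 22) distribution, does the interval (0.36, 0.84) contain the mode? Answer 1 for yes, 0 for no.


Mode of Beta(a,b) = (a-1)/(a+b-2)
= (18-1)/(18+22-2) = 0.4474
Check: 0.36 <= 0.4474 <= 0.84?
Result: 1

1


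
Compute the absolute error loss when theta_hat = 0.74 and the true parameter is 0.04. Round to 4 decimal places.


L = |theta_hat - theta_true|
= |0.74 - 0.04| = 0.7

0.7


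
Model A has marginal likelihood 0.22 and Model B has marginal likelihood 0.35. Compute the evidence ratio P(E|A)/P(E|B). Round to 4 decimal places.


Evidence ratio = P(E|A) / P(E|B)
= 0.22 / 0.35
= 0.6286

0.6286


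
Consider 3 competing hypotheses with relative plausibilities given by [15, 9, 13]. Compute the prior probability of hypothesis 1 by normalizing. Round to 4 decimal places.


Sum of weights = 15 + 9 + 13 = 37
Normalized prior for H1 = 15 / 37
= 0.4054

0.4054


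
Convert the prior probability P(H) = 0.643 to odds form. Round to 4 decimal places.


P(not H) = 1 - 0.643 = 0.357
Odds = 0.643 / 0.357 = 1.8011

1.8011


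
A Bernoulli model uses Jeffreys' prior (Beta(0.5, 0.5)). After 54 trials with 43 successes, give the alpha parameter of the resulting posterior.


Posterior = Beta(prior_alpha + successes, prior_beta + failures)
= Beta(0.5 + 43, 0.5 + 11)
Posterior alpha = 0.5 + k = 0.5 + 43 = 43.5

43.5


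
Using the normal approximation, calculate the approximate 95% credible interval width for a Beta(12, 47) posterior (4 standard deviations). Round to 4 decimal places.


Var(Beta) = 12*47/(59^2 * 60) = 0.0027
SD = 0.052
Width ~ 4*SD = 0.2079

0.2079


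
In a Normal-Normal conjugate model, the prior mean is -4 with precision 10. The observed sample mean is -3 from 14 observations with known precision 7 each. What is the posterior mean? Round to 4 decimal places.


Posterior precision = tau0 + n*tau = 10 + 14*7 = 108
Posterior mean = (tau0*mu0 + n*tau*xbar) / posterior_precision
= (10*-4 + 14*7*-3) / 108
= -334 / 108 = -3.0926

-3.0926


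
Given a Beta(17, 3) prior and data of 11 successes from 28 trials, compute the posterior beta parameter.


Number of failures = 28 - 11 = 17
Posterior beta = 3 + 17 = 20

20


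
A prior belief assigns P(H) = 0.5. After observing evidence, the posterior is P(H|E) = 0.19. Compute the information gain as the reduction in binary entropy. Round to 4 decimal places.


H(prior) = -0.5*log2(0.5) - 0.5*log2(0.5)
= 1.0
H(post) = -0.19*log2(0.19) - 0.81*log2(0.81)
= 0.7015
IG = 1.0 - 0.7015 = 0.2985

0.2985


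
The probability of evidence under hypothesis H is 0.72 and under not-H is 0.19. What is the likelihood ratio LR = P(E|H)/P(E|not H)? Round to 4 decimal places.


LR = 0.72 / 0.19
= 3.7895

3.7895


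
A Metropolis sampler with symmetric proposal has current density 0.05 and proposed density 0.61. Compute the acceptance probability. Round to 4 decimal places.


For symmetric proposals, acceptance = min(1, pi(x*)/pi(x))
= min(1, 0.61/0.05)
= min(1, 12.2) = 1.0

1.0


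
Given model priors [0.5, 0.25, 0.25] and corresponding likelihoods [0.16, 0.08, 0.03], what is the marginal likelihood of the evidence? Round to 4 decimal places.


P(E) = sum_i P(M_i) P(E|M_i)
= 0.08 + 0.02 + 0.0075
= 0.1075

0.1075


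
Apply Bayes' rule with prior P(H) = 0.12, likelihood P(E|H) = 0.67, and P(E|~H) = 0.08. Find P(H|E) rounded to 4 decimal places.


Step 1: Compute marginal P(E) = P(E|H)P(H) + P(E|~H)P(~H)
= 0.67*0.12 + 0.08*0.88 = 0.1508
Step 2: P(H|E) = P(E|H)P(H)/P(E) = 0.0804/0.1508
= 0.5332

0.5332


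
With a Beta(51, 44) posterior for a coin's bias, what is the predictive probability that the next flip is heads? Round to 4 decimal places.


The predictive probability equals the posterior mean.
P(next = heads) = alpha / (alpha + beta)
= 51 / 95 = 0.5368

0.5368


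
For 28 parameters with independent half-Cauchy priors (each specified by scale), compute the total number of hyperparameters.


A half-Cauchy prior has 1 hyperparameter per parameter.
Total = 28 * 1 = 28

28


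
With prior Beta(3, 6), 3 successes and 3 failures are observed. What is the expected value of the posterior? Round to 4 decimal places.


Posterior = Beta(6, 9)
E[theta] = alpha/(alpha+beta)
= 6/15 = 0.4

0.4


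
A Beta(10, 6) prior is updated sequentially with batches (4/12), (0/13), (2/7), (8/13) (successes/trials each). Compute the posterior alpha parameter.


Sequential conjugate updating is equivalent to a single batch update.
Total successes across all batches = 14
alpha_posterior = alpha_prior + total_successes = 10 + 14
= 24

24


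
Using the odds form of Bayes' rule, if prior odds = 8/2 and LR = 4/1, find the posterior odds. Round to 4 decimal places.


Bayes' rule in odds form: posterior odds = prior odds * LR
= (8 * 4) / (2 * 1)
= 32/2 = 16.0

16.0


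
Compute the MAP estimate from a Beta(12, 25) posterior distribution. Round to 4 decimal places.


MAP = mode of Beta distribution
= (alpha - 1)/(alpha + beta - 2)
= (12-1)/(12+25-2)
= 11/35 = 0.3143

0.3143


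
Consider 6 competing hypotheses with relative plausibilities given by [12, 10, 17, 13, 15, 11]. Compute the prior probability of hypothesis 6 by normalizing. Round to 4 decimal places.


Sum of weights = 12 + 10 + 17 + 13 + 15 + 11 = 78
Normalized prior for H6 = 11 / 78
= 0.141

0.141


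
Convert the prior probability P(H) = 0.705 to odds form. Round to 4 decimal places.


P(not H) = 1 - 0.705 = 0.295
Odds = 0.705 / 0.295 = 2.3898

2.3898


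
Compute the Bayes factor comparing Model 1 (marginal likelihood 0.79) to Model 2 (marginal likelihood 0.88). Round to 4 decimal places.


BF12 = marginal likelihood of M1 / marginal likelihood of M2
= 0.79/0.88
= 0.8977

0.8977


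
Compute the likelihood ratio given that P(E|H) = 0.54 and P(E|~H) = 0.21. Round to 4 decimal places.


LR = P(E|H) / P(E|~H)
= 0.54 / 0.21 = 2.5714

2.5714


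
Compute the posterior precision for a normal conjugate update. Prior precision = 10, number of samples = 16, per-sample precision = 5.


tau_post = tau_0 + n * tau
= 10 + 16 * 5 = 90

90


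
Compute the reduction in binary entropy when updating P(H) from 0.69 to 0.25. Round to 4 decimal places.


H_before = -p*log2(p) - (1-p)*log2(1-p) for p=0.69: 0.8932
H_after for p=0.25: 0.8113
Reduction = 0.8932 - 0.8113 = 0.0819

0.0819


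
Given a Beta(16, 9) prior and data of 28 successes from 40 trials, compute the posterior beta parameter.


Number of failures = 40 - 28 = 12
Posterior beta = 9 + 12 = 21

21


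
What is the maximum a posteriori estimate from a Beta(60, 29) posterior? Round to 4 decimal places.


The MAP estimate equals the mode of the distribution.
Mode of Beta(a,b) = (a-1)/(a+b-2)
= 59/87
= 0.6782

0.6782


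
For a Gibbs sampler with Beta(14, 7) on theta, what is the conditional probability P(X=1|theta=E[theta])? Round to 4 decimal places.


E[theta] = 14/(14+7) = 0.6667
P(X=1|theta) = theta = 0.6667

0.6667


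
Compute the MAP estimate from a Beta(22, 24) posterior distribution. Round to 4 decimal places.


MAP = mode of Beta distribution
= (alpha - 1)/(alpha + beta - 2)
= (22-1)/(22+24-2)
= 21/44 = 0.4773

0.4773


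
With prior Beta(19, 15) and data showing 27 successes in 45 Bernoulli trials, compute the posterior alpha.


Conjugate update: alpha_posterior = alpha_prior + k
= 19 + 27 = 46

46


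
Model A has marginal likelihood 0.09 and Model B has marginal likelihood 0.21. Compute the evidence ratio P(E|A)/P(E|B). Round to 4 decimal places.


Evidence ratio = P(E|A) / P(E|B)
= 0.09 / 0.21
= 0.4286

0.4286


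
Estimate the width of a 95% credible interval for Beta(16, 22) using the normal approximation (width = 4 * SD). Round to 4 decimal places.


For Beta(a,b): Var = ab/((a+b)^2(a+b+1))
Var = 0.0063, SD = 0.0791
Approximate 95% CI width = 4 * 0.0791 = 0.3162

0.3162


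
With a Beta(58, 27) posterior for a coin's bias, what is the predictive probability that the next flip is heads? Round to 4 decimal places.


The predictive probability equals the posterior mean.
P(next = heads) = alpha / (alpha + beta)
= 58 / 85 = 0.6824

0.6824


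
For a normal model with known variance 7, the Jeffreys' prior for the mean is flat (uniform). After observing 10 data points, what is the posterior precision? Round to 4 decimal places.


Jeffreys' prior for normal mean (known variance) is flat.
Prior precision = 0.
Posterior precision = prior_prec + n/sigma^2 = 0 + 10/7
= 1.4286

1.4286


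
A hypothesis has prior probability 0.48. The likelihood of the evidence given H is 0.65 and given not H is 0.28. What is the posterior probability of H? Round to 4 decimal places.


Using Bayes' theorem:
P(E) = 0.48 * 0.65 + 0.52 * 0.28
P(E) = 0.4576
P(H|E) = (0.48 * 0.65) / 0.4576 = 0.6818

0.6818


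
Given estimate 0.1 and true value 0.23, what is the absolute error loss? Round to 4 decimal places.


Absolute error = |estimate - true|
= |-0.13| = 0.13

0.13


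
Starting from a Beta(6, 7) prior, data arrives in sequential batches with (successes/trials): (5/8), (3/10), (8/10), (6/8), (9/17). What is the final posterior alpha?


In sequential Bayesian updating, we sum all successes.
Total successes = 31
Final alpha = 6 + 31 = 37

37


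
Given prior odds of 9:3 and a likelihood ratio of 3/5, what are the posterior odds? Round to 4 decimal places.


Posterior odds = prior odds * LR
Prior odds = 9/3 = 3.0
LR = 3/5 = 0.6
Posterior odds = 3.0 * 0.6 = 1.8

1.8


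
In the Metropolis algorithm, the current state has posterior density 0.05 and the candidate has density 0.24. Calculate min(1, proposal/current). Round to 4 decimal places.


Ratio = 0.24/0.05 = 4.8
Acceptance probability = min(1, 4.8)
= 1.0

1.0


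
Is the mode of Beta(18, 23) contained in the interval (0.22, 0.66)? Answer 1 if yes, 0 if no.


Mode = (a-1)/(a+b-2) = 17/39 = 0.4359
Interval: (0.22, 0.66)
Contains mode? 1

1


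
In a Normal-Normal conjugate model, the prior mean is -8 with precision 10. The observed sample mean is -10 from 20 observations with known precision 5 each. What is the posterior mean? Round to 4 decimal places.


Posterior precision = tau0 + n*tau = 10 + 20*5 = 110
Posterior mean = (tau0*mu0 + n*tau*xbar) / posterior_precision
= (10*-8 + 20*5*-10) / 110
= -1080 / 110 = -9.8182

-9.8182


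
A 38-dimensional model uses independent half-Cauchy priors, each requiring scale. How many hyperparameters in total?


Per parameter: 1 (scale).
Total = 38 * 1 = 38

38


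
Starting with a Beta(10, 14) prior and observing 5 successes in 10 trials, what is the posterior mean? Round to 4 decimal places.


Posterior parameters: alpha = 10 + 5 = 15
beta = 14 + 5 = 19
Posterior mean = alpha / (alpha + beta) = 15 / 34
= 0.4412

0.4412


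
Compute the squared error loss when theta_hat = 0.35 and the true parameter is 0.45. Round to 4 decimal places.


L = (theta_hat - theta_true)^2
= (0.35 - 0.45)^2
= -0.1^2 = 0.01

0.01


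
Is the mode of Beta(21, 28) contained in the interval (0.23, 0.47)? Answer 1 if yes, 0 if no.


Mode = (a-1)/(a+b-2) = 20/47 = 0.4255
Interval: (0.23, 0.47)
Contains mode? 1

1


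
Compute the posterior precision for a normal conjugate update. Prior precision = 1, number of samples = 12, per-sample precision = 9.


tau_post = tau_0 + n * tau
= 1 + 12 * 9 = 109

109


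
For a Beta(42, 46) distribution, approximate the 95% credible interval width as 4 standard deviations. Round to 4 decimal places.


Variance of Beta(a,b) = ab / ((a+b)^2 * (a+b+1))
= 42*46 / ((88)^2 * 89)
= 0.0028
SD = sqrt(0.0028) = 0.0529
Width = 4 * SD = 0.2118

0.2118


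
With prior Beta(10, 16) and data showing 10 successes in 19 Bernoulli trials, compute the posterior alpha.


Conjugate update: alpha_posterior = alpha_prior + k
= 10 + 10 = 20

20


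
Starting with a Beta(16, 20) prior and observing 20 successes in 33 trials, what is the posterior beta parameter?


Posterior beta = prior beta + failures
Failures = 33 - 20 = 13
beta_post = 20 + 13 = 33

33


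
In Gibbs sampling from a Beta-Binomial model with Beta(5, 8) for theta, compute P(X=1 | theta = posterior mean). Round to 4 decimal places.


Posterior mean = alpha/(alpha+beta) = 5/13 = 0.3846
P(X=1|theta=mean) = theta = 0.3846

0.3846


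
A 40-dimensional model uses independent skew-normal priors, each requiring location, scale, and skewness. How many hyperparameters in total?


Per parameter: 3 (location, scale, and skewness).
Total = 40 * 3 = 120

120


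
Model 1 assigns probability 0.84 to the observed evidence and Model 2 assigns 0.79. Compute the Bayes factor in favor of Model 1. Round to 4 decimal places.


BF = P(data|M1) / P(data|M2)
= 0.84 / 0.79 = 1.0633

1.0633


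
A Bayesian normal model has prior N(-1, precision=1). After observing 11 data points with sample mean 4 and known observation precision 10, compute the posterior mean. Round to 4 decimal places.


Posterior mean = (prior_precision * prior_mean + n * data_precision * data_mean) / (prior_precision + n * data_precision)
Numerator = 1*-1 + 11*10*4 = 439
Denominator = 1 + 11*10 = 111
Posterior mean = 3.955

3.955


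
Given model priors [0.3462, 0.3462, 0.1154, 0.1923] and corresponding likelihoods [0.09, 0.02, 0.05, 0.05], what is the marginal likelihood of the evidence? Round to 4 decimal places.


P(E) = sum_i P(M_i) P(E|M_i)
= 0.0312 + 0.0069 + 0.0058 + 0.0096
= 0.0535

0.0535


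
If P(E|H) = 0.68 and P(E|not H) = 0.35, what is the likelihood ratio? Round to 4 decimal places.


Likelihood ratio = P(E|H) / P(E|not H)
= 0.68 / 0.35
= 1.9429

1.9429


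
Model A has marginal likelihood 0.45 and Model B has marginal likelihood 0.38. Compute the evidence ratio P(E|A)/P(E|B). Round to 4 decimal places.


Evidence ratio = P(E|A) / P(E|B)
= 0.45 / 0.38
= 1.1842

1.1842


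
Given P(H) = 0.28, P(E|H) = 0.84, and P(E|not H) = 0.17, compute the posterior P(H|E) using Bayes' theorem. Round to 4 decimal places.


By Bayes' theorem: P(H|E) = P(E|H)*P(H) / P(E)
P(E) = P(E|H)*P(H) + P(E|not H)*P(not H)
P(E) = 0.84*0.28 + 0.17*0.72 = 0.3576
P(H|E) = 0.84*0.28 / 0.3576 = 0.6577

0.6577


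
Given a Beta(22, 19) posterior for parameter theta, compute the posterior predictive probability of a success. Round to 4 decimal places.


For a Beta-Bernoulli model, the predictive probability is the mean:
P(success) = 22/(22+19) = 22/41 = 0.5366

0.5366


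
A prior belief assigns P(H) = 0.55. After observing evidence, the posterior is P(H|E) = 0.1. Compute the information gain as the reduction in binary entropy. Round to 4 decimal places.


H(prior) = -0.55*log2(0.55) - 0.45*log2(0.45)
= 0.9928
H(post) = -0.1*log2(0.1) - 0.9*log2(0.9)
= 0.469
IG = 0.9928 - 0.469 = 0.5238

0.5238


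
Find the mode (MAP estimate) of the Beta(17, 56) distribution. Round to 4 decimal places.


For Beta(a,b) with a,b > 1:
Mode = (a-1)/(a+b-2) = (17-1)/(73-2)
= 16/71 = 0.2254

0.2254


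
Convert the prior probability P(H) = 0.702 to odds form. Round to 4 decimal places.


P(not H) = 1 - 0.702 = 0.298
Odds = 0.702 / 0.298 = 2.3557

2.3557


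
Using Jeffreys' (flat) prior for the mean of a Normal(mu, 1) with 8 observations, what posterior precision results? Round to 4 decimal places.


Flat prior means prior precision is 0.
Posterior precision = n / sigma^2 = 8/1 = 8.0

8.0


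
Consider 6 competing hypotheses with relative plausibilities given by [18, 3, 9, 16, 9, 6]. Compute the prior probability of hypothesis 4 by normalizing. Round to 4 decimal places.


Sum of weights = 18 + 3 + 9 + 16 + 9 + 6 = 61
Normalized prior for H4 = 16 / 61
= 0.2623

0.2623


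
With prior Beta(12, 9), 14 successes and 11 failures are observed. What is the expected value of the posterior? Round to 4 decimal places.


Posterior = Beta(26, 20)
E[theta] = alpha/(alpha+beta)
= 26/46 = 0.5652

0.5652


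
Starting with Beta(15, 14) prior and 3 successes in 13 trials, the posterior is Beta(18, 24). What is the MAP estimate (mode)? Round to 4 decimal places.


The mode of Beta(a, b) when a > 1 and b > 1 is (a-1)/(a+b-2)
= (18 - 1) / (18 + 24 - 2)
= 17 / 40
= 0.425

0.425


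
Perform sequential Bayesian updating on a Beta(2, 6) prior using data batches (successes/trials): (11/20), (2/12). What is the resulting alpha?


Accumulate successes: 13
Posterior alpha = prior alpha + sum of successes
= 2 + 13 = 15

15


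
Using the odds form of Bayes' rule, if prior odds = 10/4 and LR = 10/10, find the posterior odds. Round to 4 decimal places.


Bayes' rule in odds form: posterior odds = prior odds * LR
= (10 * 10) / (4 * 10)
= 100/40 = 2.5

2.5


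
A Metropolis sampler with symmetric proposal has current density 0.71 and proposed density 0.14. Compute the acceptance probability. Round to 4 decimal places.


For symmetric proposals, acceptance = min(1, pi(x*)/pi(x))
= min(1, 0.14/0.71)
= min(1, 0.1972) = 0.1972

0.1972


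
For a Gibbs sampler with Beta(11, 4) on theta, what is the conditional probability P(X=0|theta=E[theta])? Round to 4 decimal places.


E[theta] = 11/(11+4) = 0.7333
P(X=0|theta) = 1 - theta = 0.2667

0.2667


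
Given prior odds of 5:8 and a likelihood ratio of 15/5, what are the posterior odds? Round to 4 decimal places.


Posterior odds = prior odds * LR
Prior odds = 5/8 = 0.625
LR = 15/5 = 3.0
Posterior odds = 0.625 * 3.0 = 1.875

1.875


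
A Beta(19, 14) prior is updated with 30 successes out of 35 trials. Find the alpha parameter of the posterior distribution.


In the Beta-Binomial conjugate update:
alpha_post = alpha_prior + successes
= 19 + 30
= 49

49


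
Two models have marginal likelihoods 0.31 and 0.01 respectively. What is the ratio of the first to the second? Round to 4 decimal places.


Evidence ratio = 0.31 / 0.01
= 31.0

31.0


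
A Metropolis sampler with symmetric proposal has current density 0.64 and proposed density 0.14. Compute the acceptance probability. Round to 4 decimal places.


For symmetric proposals, acceptance = min(1, pi(x*)/pi(x))
= min(1, 0.14/0.64)
= min(1, 0.2188) = 0.2188

0.2188


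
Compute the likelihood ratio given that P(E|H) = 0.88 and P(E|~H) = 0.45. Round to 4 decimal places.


LR = P(E|H) / P(E|~H)
= 0.88 / 0.45 = 1.9556

1.9556


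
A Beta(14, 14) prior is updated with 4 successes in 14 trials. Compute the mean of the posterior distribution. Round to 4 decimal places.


After update: Beta(18, 24)
Mean = 18 / (18 + 24) = 18 / 42
= 0.4286

0.4286


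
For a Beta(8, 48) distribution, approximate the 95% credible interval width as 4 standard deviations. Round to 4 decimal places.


Variance of Beta(a,b) = ab / ((a+b)^2 * (a+b+1))
= 8*48 / ((56)^2 * 57)
= 0.0021
SD = sqrt(0.0021) = 0.0463
Width = 4 * SD = 0.1854

0.1854


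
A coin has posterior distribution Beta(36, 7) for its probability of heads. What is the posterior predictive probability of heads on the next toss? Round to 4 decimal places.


Posterior predictive = E[theta] = alpha/(alpha+beta)
= 36/43
= 0.8372

0.8372


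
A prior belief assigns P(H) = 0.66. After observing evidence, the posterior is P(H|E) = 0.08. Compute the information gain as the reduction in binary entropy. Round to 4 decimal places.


H(prior) = -0.66*log2(0.66) - 0.34*log2(0.34)
= 0.9248
H(post) = -0.08*log2(0.08) - 0.92*log2(0.92)
= 0.4022
IG = 0.9248 - 0.4022 = 0.5226

0.5226


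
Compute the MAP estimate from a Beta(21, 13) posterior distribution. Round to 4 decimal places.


MAP = mode of Beta distribution
= (alpha - 1)/(alpha + beta - 2)
= (21-1)/(21+13-2)
= 20/32 = 0.625

0.625


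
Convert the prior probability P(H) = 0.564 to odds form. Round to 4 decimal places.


P(not H) = 1 - 0.564 = 0.436
Odds = 0.564 / 0.436 = 1.2936

1.2936


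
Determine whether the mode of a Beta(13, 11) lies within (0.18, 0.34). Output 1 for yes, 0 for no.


First find the mode: (a-1)/(a+b-2) = 0.5455
Is 0.5455 in (0.18, 0.34)? 0

0


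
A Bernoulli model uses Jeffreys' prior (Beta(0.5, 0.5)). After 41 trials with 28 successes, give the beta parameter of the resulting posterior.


Posterior = Beta(prior_alpha + successes, prior_beta + failures)
= Beta(0.5 + 28, 0.5 + 13)
Posterior beta = 0.5 + (n - k) = 0.5 + 13 = 13.5

13.5


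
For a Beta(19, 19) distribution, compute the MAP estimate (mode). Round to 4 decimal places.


MAP = mode = (a-1)/(a+b-2)
= (19-1)/(19+19-2)
= 18/36 = 0.5

0.5


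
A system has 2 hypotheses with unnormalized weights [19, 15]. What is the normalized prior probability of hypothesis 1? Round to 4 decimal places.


The normalized prior is the weight divided by the total.
Total weight = 34
P(H1) = 19 / 34 = 0.5588

0.5588


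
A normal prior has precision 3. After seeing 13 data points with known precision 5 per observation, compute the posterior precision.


In the conjugate normal model, precisions add:
tau_posterior = tau_prior + n * tau_data
= 3 + 13*5 = 68

68


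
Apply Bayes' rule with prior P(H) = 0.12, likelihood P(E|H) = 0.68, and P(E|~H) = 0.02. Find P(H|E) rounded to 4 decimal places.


Step 1: Compute marginal P(E) = P(E|H)P(H) + P(E|~H)P(~H)
= 0.68*0.12 + 0.02*0.88 = 0.0992
Step 2: P(H|E) = P(E|H)P(H)/P(E) = 0.0816/0.0992
= 0.8226

0.8226
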